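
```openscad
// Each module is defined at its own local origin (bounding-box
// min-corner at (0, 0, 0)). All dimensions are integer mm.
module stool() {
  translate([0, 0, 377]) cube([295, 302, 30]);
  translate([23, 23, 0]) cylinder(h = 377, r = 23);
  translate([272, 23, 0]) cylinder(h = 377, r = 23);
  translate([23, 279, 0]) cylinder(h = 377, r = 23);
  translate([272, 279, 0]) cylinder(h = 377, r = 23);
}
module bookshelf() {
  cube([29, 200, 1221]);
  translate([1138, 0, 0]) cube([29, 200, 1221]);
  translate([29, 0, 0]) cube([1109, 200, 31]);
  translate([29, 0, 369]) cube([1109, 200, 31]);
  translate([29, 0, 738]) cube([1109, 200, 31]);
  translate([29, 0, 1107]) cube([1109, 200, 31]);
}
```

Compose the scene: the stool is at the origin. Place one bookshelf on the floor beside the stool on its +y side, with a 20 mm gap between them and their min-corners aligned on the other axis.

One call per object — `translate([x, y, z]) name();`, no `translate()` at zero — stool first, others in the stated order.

stool();
translate([0, 322, 0]) bookshelf();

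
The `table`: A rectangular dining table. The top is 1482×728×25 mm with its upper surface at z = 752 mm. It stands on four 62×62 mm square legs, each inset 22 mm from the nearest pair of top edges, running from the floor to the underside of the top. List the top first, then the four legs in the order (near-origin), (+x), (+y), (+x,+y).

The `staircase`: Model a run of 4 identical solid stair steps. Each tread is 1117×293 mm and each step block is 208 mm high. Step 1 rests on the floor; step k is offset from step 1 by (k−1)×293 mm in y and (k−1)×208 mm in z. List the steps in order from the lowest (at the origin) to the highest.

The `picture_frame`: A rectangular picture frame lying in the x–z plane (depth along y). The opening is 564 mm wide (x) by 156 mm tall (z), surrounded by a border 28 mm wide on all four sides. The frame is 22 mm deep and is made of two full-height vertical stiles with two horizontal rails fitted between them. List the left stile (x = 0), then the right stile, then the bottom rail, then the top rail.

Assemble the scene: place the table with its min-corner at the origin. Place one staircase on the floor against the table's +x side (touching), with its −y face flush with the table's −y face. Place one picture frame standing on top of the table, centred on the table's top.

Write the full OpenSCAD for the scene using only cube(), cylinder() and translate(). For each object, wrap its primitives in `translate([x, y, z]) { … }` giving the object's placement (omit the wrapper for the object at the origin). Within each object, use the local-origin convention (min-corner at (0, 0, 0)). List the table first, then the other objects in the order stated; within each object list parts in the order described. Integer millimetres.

translate([0, 0, 727]) cube([1482, 728, 25]);
translate([22, 22, 0]) cube([62, 62, 727]);
translate([1398, 22, 0]) cube([62, 62, 727]);
translate([22, 644, 0]) cube([62, 62, 727]);
translate([1398, 644, 0]) cube([62, 62, 727]);
translate([1482, 0, 0]) {
  cube([1117, 293, 208]);
  translate([0, 293, 208]) cube([1117, 293, 208]);
  translate([0, 586, 416]) cube([1117, 293, 208]);
  translate([0, 879, 624]) cube([1117, 293, 208]);
}
translate([431, 353, 752]) {
  cube([28, 22, 212]);
  translate([592, 0, 0]) cube([28, 22, 212]);
  translate([28, 0, 0]) cube([564, 22, 28]);
  translate([28, 0, 184]) cube([564, 22, 28]);
}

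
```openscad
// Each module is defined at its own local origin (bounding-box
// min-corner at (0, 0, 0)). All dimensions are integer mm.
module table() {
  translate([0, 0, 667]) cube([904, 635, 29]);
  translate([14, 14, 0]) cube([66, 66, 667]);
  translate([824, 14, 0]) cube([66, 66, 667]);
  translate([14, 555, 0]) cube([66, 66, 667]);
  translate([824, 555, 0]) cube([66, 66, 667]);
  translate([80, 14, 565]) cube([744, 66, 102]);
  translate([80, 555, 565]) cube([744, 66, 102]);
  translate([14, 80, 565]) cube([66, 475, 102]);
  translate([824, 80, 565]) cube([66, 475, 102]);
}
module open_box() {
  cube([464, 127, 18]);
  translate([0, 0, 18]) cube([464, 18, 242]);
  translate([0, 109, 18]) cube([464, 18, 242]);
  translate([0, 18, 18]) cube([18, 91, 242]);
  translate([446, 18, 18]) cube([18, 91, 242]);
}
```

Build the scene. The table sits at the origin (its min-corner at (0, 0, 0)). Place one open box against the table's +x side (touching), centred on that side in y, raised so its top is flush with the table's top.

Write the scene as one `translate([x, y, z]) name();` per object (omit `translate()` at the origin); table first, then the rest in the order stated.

table();
translate([904, 254, 436]) open_box();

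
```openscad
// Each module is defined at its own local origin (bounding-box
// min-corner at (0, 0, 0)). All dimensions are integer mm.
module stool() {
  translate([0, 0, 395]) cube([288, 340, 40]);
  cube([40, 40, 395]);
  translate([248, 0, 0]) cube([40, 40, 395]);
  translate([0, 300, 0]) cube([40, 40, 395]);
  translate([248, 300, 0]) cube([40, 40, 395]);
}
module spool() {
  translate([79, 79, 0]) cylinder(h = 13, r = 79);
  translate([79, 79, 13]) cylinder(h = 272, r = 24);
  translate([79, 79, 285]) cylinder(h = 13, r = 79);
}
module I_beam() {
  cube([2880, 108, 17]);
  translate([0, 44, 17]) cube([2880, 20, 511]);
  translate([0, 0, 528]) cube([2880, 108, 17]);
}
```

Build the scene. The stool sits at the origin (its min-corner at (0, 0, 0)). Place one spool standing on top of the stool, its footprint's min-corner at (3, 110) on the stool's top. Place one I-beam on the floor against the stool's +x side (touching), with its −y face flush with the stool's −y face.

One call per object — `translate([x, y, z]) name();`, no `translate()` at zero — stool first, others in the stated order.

stool();
translate([3, 110, 435]) spool();
translate([288, 0, 0]) I_beam();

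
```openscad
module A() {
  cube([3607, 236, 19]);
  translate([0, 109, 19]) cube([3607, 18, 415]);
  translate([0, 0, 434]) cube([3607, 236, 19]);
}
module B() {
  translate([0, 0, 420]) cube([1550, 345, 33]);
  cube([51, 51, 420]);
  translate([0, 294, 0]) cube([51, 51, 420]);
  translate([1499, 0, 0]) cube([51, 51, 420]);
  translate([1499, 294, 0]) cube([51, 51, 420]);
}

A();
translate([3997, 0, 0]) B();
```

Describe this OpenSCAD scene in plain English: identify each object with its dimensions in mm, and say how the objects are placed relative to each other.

A is an I-beam lying along x, 3607 mm long. Overall section height 453 mm. Two flanges 236 mm wide (y) and 19 mm thick, one on the floor and one at the top; a web 18 mm thick runs between them, centred on the flange width.

B is a bench: a 1550×345 mm seat slab, 33 mm thick, top at z = 453 mm, on four 51×51 mm square legs flush with the seat corners and standing on z = 0.

The bench is on the floor beside the I-beam on its +x side.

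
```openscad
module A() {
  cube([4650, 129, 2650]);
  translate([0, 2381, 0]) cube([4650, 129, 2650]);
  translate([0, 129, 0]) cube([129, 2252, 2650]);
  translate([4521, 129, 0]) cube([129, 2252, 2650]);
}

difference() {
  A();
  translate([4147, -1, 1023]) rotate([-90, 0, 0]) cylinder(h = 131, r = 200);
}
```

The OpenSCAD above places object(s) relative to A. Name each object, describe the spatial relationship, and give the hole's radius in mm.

A is a house frame. The house frame has a circular hole through its front wall. The hole's radius is 200 mm.

The subtracted cylinder has r = 200 mm.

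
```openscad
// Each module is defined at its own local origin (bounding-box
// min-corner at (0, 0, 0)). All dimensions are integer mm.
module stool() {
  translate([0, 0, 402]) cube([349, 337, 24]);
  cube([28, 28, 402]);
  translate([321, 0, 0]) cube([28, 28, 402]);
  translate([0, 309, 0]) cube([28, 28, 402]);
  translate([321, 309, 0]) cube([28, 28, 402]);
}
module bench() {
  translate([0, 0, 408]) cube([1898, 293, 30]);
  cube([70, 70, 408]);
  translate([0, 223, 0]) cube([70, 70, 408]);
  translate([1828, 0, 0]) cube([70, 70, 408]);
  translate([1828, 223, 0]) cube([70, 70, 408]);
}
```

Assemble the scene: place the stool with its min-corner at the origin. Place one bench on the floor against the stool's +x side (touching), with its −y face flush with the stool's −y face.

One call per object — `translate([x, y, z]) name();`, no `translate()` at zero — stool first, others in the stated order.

stool();
translate([349, 0, 0]) bench();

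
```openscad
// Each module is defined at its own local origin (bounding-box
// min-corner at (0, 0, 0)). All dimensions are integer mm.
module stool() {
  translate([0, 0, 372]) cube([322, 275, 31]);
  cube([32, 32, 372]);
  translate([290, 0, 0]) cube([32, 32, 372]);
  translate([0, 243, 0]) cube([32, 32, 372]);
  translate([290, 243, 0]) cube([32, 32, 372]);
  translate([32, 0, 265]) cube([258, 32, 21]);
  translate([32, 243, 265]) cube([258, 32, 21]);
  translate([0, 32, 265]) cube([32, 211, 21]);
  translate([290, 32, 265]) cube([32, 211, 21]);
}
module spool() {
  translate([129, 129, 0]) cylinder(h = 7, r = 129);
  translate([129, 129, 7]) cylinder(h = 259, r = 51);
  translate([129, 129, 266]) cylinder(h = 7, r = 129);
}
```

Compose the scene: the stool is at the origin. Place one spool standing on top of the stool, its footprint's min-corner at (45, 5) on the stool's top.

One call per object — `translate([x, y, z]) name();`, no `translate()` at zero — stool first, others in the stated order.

stool();
translate([45, 5, 403]) spool();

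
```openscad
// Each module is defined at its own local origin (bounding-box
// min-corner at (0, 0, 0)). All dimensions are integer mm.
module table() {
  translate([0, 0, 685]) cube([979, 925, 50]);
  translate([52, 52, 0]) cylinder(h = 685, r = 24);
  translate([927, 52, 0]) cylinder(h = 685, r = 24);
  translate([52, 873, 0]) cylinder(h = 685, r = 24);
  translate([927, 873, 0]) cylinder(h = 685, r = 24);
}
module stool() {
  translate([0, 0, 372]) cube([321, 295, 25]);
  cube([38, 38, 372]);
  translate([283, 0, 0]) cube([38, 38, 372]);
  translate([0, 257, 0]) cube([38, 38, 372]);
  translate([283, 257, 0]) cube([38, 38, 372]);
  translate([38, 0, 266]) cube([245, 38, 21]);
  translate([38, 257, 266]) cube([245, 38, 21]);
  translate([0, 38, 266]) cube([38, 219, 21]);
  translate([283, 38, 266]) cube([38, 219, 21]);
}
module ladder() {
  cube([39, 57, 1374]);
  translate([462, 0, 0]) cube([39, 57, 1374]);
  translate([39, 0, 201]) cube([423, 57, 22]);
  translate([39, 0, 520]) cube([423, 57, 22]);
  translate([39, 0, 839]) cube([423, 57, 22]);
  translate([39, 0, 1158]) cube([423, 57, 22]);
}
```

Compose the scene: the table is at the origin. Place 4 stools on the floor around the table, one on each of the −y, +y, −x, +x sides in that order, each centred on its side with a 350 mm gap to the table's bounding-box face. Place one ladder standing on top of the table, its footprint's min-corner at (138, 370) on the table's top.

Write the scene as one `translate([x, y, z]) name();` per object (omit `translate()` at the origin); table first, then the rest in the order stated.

table();
translate([329, -645, 0]) stool();
translate([329, 1275, 0]) stool();
translate([-671, 315, 0]) stool();
translate([1329, 315, 0]) stool();
translate([138, 370, 735]) ladder();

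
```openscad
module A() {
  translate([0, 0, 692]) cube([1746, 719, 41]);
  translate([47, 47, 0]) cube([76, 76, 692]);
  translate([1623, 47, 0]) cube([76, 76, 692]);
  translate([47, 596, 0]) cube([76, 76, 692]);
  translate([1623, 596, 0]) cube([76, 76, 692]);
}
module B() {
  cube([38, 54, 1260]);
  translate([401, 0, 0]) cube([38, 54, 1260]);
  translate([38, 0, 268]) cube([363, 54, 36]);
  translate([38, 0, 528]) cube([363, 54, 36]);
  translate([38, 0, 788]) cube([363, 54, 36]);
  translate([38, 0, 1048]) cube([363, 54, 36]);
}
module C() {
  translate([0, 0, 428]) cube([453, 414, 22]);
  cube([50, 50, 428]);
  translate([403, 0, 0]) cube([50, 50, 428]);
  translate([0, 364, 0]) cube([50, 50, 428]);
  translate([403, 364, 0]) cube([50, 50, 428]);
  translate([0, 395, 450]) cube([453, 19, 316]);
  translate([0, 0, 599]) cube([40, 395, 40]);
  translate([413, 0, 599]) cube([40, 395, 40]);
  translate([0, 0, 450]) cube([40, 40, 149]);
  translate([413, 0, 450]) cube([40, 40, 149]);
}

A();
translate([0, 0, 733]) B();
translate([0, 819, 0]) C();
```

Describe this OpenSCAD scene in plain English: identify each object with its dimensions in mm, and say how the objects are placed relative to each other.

A is a table: top 1746 mm (x) × 719 mm (y), 41 mm thick, upper face at z = 733 mm, on four 76×76 mm square legs, each inset 47 mm from the nearest pair of top edges, running from z = 0 to the bottom of the top.

B is a straight ladder. Two 38×54 mm vertical rails, 1260 mm tall, stand 439 mm apart (outside-to-outside) with their front faces coplanar on the −y side. 4 rungs, each 54 mm deep and 36 mm tall, span between the inner faces of the rails, front faces flush with the rails. The lowest rung's underside is at z = 268 mm and rungs are spaced 260 mm apart (underside to underside).

C is a chair. The seat is a 453×414×22 mm slab with its top at z = 450 mm, on four 50×50 mm corner legs (flush with the seat edges, standing on z = 0). A flat backrest 19 mm thick, 316 mm tall, spans the full seat width and rises from the seat top along its +y edge, rear face flush with the rear of the seat. Two armrests of 40×40 mm section run along each side from the seat's front edge to the front of the backrest, top faces 189 mm above the seat top and outer faces flush with the seat's x-edges; a 40×40 mm post under the front of each armrest stands on the seat at the front corner.

The ladder is on top of the table. The chair is on the floor beside the table on its +y side.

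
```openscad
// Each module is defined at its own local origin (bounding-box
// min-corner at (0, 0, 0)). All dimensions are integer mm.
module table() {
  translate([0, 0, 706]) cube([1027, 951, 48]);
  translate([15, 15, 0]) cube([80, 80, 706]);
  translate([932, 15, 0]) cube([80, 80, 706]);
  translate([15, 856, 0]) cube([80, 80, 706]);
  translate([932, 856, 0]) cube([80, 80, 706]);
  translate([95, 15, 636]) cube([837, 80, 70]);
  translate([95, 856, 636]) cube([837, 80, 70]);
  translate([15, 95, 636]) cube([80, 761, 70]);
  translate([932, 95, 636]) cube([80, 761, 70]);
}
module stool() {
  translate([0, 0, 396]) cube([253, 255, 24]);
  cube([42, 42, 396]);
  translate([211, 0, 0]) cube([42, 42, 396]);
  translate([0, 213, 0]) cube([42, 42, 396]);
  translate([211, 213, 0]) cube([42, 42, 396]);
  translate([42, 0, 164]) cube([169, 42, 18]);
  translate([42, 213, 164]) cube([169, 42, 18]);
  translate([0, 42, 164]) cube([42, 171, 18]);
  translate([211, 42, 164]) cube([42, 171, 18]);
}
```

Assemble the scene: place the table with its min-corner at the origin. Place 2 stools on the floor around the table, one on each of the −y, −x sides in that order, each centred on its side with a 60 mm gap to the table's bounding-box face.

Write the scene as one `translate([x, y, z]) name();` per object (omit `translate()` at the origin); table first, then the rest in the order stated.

table();
translate([387, -315, 0]) stool();
translate([-313, 348, 0]) stool();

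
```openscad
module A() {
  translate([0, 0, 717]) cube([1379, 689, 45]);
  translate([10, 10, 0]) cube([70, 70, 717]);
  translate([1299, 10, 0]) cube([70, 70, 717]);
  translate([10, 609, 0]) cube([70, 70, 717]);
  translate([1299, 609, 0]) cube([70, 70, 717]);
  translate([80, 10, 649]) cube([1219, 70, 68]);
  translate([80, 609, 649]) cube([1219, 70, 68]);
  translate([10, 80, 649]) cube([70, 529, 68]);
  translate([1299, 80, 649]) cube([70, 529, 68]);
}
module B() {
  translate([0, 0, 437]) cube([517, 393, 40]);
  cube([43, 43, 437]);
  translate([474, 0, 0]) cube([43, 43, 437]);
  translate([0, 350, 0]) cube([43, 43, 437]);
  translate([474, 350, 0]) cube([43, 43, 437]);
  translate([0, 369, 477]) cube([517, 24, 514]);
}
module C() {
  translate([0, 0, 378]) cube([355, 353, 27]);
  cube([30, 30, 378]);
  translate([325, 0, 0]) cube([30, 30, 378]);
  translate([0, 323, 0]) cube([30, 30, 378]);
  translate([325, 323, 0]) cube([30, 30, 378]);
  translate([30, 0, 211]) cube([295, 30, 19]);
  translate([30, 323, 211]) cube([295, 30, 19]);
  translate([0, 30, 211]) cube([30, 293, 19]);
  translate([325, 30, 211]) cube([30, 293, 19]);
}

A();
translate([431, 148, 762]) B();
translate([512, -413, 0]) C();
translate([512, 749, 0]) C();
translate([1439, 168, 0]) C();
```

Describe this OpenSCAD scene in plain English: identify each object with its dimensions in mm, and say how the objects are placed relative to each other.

A is a table with a 1379×689 mm rectangular top, 45 mm thick, top surface at z = 762 mm, supported by four 70×70 mm square legs, each inset 10 mm from the nearest pair of top edges, running from the floor. Four apron rails, 70 mm thick and 68 mm tall, run between adjacent legs with their top edges flush with the underside of the top and their outer faces flush with the legs' outer faces.

B is a chair. The seat is a 517×393×40 mm slab with its top at z = 477 mm, on four 43×43 mm corner legs (flush with the seat edges, standing on z = 0). A flat backrest 24 mm thick, 514 mm tall, spans the full seat width and rises from the seat top along its +y edge, rear face flush with the rear of the seat.

C is a four-legged stool. The seat is 355×353 mm, 27 mm thick, top at z = 405 mm. It stands on four square legs, each 30×30 mm in cross-section, from z = 0 to the seat underside, each flush with a corner of the seat. Four stretchers, 30 mm wide and 19 mm tall, connect adjacent legs with their undersides at z = 211 mm, each running between the inner faces of the legs it joins and aligned with the legs' outer faces on the other axis.

The chair is on top of the table, centred. Three stools sit around the table at the −y, +y, +x sides.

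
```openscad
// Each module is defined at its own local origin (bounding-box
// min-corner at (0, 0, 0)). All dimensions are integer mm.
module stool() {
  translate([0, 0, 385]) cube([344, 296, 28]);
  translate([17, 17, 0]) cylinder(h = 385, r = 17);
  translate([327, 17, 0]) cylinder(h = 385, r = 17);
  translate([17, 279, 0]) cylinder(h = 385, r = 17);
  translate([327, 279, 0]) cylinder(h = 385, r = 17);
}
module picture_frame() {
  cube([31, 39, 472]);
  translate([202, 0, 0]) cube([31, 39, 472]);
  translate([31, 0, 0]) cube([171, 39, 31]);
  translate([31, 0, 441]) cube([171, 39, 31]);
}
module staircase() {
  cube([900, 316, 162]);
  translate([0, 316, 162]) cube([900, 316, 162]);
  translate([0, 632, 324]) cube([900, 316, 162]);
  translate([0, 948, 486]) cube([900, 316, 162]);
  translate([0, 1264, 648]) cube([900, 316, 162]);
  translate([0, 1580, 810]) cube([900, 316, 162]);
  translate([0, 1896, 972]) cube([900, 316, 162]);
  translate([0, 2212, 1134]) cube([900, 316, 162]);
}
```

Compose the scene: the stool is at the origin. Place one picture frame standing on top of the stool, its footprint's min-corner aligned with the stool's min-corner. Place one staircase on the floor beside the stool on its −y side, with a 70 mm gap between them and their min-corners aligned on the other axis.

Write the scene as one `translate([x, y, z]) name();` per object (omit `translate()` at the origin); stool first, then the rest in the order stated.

stool();
translate([0, 0, 413]) picture_frame();
translate([0, -2598, 0]) staircase();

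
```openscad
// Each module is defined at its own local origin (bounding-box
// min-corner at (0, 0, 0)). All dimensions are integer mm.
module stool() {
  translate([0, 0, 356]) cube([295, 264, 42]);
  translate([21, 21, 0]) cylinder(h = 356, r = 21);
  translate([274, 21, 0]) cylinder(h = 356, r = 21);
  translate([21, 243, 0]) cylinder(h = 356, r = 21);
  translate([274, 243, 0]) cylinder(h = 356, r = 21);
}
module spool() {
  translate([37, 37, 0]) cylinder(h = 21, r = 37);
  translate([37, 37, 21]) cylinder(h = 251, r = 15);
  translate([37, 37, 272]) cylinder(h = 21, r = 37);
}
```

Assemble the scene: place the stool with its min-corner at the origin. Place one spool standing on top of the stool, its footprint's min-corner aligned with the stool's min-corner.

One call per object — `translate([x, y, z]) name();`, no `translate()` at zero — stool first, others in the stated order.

stool();
translate([0, 0, 398]) spool();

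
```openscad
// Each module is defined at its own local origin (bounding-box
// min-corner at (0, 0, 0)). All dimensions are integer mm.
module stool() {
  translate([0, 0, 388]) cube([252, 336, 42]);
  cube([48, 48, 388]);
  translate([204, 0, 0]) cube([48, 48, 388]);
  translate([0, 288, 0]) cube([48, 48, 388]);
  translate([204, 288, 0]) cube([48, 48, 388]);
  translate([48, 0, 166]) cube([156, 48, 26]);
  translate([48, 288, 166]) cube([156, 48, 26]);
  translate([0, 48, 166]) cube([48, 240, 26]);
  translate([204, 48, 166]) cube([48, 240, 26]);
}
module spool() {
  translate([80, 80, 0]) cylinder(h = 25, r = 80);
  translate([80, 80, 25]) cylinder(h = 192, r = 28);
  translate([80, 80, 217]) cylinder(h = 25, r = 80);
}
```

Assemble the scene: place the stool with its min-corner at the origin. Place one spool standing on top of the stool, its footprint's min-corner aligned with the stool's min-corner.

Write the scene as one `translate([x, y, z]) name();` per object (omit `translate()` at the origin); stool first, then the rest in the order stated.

stool();
translate([0, 0, 430]) spool();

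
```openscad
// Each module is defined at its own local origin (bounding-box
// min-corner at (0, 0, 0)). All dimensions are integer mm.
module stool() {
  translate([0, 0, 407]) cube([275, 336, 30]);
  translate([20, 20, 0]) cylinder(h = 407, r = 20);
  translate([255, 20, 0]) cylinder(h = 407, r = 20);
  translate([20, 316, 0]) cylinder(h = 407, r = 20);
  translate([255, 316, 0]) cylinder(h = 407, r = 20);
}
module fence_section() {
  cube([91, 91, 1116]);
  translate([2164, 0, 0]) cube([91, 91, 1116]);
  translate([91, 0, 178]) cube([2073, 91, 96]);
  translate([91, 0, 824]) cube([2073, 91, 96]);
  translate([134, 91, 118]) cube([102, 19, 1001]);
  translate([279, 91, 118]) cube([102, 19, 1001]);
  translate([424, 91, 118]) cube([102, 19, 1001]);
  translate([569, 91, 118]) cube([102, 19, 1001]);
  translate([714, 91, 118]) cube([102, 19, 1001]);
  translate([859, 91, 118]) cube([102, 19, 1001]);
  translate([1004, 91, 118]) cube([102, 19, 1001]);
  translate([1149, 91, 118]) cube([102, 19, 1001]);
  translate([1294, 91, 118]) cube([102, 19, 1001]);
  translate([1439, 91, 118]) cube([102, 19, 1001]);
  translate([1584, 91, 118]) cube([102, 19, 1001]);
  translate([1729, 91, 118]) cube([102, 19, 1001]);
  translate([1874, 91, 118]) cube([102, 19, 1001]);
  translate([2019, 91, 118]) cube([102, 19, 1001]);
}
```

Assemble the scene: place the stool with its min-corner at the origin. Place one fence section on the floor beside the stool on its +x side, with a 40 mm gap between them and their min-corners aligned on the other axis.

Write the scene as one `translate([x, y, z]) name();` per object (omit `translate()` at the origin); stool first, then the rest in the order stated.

stool();
translate([315, 0, 0]) fence_section();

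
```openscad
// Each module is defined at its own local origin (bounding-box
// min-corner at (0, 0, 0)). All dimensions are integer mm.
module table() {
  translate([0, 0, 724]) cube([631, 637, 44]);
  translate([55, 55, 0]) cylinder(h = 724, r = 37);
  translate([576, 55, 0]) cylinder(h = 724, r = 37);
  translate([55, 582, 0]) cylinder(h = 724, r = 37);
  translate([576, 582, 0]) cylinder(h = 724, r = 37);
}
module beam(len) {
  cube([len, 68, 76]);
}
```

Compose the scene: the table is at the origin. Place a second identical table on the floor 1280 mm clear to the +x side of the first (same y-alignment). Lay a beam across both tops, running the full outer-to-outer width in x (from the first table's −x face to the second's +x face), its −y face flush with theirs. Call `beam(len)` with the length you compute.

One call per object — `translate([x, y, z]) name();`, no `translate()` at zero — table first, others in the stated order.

table();
translate([1911, 0, 0]) table();
translate([0, 0, 768]) beam(2542);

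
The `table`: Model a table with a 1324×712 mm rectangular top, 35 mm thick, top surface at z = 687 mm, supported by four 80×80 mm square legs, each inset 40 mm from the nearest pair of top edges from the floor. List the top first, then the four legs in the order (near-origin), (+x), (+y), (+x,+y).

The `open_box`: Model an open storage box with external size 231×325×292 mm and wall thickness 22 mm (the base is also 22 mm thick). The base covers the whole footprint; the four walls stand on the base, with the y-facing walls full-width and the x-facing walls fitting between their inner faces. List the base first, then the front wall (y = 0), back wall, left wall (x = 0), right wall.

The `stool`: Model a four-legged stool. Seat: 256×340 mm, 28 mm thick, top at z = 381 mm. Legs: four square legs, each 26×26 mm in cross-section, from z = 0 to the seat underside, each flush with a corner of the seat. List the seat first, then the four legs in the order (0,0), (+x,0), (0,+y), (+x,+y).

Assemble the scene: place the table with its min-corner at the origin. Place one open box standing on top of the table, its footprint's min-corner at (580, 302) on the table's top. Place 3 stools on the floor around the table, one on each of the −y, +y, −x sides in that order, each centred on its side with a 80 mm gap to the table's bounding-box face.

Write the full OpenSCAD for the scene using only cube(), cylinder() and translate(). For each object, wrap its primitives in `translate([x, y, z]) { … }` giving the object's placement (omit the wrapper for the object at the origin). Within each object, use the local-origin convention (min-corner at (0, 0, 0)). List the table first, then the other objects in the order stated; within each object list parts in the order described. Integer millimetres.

translate([0, 0, 652]) cube([1324, 712, 35]);
translate([40, 40, 0]) cube([80, 80, 652]);
translate([1204, 40, 0]) cube([80, 80, 652]);
translate([40, 592, 0]) cube([80, 80, 652]);
translate([1204, 592, 0]) cube([80, 80, 652]);
translate([580, 302, 687]) {
  cube([231, 325, 22]);
  translate([0, 0, 22]) cube([231, 22, 270]);
  translate([0, 303, 22]) cube([231, 22, 270]);
  translate([0, 22, 22]) cube([22, 281, 270]);
  translate([209, 22, 22]) cube([22, 281, 270]);
}
translate([534, -420, 0]) {
  translate([0, 0, 353]) cube([256, 340, 28]);
  cube([26, 26, 353]);
  translate([230, 0, 0]) cube([26, 26, 353]);
  translate([0, 314, 0]) cube([26, 26, 353]);
  translate([230, 314, 0]) cube([26, 26, 353]);
}
translate([534, 792, 0]) {
  translate([0, 0, 353]) cube([256, 340, 28]);
  cube([26, 26, 353]);
  translate([230, 0, 0]) cube([26, 26, 353]);
  translate([0, 314, 0]) cube([26, 26, 353]);
  translate([230, 314, 0]) cube([26, 26, 353]);
}
translate([-336, 186, 0]) {
  translate([0, 0, 353]) cube([256, 340, 28]);
  cube([26, 26, 353]);
  translate([230, 0, 0]) cube([26, 26, 353]);
  translate([0, 314, 0]) cube([26, 26, 353]);
  translate([230, 314, 0]) cube([26, 26, 353]);
}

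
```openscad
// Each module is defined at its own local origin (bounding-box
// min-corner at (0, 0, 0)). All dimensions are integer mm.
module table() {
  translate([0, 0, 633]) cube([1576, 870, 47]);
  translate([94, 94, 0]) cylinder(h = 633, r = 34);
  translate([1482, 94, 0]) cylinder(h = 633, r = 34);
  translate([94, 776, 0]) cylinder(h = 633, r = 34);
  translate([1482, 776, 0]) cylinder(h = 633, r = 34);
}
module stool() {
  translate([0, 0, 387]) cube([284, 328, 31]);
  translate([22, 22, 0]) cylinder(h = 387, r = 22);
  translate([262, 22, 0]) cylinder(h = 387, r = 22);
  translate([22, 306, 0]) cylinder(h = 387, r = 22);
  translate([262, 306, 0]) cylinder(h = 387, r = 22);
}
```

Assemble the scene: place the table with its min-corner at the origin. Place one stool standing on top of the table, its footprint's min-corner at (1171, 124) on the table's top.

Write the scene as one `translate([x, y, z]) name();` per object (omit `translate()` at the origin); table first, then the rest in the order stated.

table();
translate([1171, 124, 680]) stool();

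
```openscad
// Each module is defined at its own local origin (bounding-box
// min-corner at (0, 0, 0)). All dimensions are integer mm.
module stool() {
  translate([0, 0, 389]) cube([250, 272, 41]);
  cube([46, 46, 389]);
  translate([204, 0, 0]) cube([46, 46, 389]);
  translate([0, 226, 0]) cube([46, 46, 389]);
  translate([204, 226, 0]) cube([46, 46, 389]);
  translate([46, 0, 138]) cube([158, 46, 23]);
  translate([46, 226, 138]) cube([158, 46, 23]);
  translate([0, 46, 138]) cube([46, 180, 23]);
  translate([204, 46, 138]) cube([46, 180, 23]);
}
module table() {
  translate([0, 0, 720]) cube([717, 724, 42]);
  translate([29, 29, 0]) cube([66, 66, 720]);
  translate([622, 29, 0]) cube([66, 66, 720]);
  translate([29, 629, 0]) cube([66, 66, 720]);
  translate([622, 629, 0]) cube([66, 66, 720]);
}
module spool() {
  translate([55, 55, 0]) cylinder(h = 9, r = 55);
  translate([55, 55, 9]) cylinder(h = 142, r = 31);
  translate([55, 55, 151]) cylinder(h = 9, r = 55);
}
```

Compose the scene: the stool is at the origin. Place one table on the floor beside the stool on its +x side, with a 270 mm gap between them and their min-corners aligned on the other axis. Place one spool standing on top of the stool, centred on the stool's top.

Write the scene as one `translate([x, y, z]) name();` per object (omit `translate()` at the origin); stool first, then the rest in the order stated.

stool();
translate([520, 0, 0]) table();
translate([70, 81, 430]) spool();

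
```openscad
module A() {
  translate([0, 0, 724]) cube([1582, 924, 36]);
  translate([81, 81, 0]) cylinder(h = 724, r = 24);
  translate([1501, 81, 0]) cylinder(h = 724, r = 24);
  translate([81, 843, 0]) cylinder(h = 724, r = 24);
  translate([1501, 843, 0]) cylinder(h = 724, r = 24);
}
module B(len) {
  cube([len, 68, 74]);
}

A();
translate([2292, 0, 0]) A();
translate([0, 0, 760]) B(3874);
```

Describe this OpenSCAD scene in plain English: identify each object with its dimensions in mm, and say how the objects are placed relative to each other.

A is a rectangular dining table. The top is 1582×924×36 mm with its upper surface at z = 760 mm. It stands on four round legs of 48 mm diameter, each leg's bounding box inset 57 mm from the nearest pair of top edges, running from the floor to the underside of the top.

B is a rectangular beam 3874 mm long (x), 68 mm deep (y), 74 mm thick (z).

The beam spans the tops of two tables placed 710 mm apart, resting at z = 760 mm.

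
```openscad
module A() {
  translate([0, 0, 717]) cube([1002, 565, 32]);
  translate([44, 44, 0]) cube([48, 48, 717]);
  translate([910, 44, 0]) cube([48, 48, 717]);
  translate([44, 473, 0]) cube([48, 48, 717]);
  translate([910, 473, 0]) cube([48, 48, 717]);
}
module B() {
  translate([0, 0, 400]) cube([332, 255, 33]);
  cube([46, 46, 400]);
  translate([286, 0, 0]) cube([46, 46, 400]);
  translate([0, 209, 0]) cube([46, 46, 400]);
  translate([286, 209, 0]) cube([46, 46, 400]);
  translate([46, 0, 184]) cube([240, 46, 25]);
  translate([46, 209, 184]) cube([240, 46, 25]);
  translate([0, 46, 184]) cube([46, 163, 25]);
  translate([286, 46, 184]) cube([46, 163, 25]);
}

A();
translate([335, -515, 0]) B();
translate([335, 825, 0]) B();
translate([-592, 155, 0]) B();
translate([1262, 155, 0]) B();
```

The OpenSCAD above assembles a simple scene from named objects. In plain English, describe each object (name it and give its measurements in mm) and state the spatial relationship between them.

A is a table: top 1002 mm (x) × 565 mm (y), 32 mm thick, upper face at z = 749 mm, on four 48×48 mm square legs, each inset 44 mm from the nearest pair of top edges, running from z = 0 to the bottom of the top.

B is a simple wooden stool: a rectangular seat 332 mm (x) by 255 mm (y), 33 mm thick, top face at z = 433 mm, on four square legs, each 46×46 mm in cross-section. The legs rest on z = 0, each flush with a corner of the seat. Four stretchers, 46 mm wide and 25 mm tall, connect adjacent legs with their undersides at z = 184 mm, each running between the inner faces of the legs it joins and aligned with the legs' outer faces on the other axis.

Four stools sit around the table at the −y, +y, −x, +x sides.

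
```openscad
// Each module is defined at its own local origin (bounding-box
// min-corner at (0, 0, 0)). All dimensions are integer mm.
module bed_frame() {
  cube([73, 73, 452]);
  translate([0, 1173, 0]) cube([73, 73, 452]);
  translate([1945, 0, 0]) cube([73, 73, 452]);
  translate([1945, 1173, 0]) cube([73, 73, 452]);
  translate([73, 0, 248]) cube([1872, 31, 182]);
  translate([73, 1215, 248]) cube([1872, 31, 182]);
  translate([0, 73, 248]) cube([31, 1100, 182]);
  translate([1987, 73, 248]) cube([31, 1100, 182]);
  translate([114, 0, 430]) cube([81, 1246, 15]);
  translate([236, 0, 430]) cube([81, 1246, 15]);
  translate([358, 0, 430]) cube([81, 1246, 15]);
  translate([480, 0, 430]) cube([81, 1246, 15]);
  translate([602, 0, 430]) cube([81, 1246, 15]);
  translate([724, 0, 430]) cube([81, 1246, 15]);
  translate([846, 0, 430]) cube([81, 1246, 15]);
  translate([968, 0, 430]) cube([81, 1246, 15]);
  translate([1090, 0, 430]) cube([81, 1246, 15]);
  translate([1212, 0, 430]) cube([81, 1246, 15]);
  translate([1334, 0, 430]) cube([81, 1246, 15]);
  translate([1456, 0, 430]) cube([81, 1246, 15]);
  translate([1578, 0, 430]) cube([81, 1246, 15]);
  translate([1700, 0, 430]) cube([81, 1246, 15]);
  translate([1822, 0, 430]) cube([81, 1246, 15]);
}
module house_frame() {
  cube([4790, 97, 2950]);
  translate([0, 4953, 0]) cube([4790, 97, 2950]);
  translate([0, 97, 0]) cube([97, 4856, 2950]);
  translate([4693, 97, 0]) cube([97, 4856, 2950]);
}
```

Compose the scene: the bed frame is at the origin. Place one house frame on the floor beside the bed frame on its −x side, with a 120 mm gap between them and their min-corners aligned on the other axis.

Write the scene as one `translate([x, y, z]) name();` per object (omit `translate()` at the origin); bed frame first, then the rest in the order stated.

bed_frame();
translate([-4910, 0, 0]) house_frame();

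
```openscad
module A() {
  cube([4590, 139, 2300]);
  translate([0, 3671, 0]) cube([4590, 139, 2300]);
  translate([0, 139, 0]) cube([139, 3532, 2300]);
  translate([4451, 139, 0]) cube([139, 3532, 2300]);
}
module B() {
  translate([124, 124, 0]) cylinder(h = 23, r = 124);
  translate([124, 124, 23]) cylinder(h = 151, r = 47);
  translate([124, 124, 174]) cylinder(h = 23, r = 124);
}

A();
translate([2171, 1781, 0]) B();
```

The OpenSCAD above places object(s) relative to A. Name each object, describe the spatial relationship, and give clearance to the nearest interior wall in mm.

A is a house frame. B is a spool. The spool sits inside the house frame, centred. The clearance to the nearest interior wall is 1642 mm.

Clearances: x = 2032, y = 1642; minimum 1642 mm.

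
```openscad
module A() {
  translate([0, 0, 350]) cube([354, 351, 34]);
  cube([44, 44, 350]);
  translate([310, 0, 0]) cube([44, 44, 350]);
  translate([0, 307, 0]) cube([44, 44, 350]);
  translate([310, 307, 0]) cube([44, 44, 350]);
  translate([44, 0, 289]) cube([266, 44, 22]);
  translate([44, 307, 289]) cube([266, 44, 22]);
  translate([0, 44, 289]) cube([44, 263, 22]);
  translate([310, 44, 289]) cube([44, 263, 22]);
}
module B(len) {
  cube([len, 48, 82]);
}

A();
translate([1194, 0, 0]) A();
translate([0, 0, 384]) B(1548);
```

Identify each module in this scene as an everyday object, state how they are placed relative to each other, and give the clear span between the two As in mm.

A is a stool. B is a beam. A beam spans the tops of two stools. The clear span between the two stools is 840 mm.

Second stool starts at x = 1194; first ends at x = 354; clear span = 1194 − 354 = 840 mm.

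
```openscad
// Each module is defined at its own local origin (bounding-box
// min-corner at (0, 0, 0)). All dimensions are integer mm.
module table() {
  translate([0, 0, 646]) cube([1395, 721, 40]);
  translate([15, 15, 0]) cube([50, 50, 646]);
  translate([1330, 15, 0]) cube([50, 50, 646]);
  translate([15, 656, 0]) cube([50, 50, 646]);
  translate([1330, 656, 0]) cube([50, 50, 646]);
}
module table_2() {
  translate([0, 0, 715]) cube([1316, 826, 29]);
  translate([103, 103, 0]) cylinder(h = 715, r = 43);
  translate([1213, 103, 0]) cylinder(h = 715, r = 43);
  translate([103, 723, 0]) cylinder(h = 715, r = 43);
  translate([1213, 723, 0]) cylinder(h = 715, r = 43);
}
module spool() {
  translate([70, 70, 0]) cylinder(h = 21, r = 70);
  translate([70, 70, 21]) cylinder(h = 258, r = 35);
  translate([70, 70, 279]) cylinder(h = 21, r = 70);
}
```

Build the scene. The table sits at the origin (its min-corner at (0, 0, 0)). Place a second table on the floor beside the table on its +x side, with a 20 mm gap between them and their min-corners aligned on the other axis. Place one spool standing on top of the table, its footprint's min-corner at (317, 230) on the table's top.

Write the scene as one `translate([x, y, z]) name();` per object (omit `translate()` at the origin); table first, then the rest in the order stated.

table();
translate([1415, 0, 0]) table_2();
translate([317, 230, 686]) spool();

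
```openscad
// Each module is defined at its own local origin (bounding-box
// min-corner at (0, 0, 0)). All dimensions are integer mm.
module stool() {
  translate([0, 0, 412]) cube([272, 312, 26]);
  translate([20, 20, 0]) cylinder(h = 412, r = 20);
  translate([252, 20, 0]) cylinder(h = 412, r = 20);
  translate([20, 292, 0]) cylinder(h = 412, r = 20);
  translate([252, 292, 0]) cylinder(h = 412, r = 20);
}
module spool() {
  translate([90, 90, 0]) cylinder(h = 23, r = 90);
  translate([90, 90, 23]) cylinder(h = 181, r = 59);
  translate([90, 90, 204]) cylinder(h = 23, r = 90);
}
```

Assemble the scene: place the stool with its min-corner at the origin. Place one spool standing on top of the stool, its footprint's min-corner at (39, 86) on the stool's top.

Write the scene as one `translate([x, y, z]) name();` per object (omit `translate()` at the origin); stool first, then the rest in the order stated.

stool();
translate([39, 86, 438]) spool();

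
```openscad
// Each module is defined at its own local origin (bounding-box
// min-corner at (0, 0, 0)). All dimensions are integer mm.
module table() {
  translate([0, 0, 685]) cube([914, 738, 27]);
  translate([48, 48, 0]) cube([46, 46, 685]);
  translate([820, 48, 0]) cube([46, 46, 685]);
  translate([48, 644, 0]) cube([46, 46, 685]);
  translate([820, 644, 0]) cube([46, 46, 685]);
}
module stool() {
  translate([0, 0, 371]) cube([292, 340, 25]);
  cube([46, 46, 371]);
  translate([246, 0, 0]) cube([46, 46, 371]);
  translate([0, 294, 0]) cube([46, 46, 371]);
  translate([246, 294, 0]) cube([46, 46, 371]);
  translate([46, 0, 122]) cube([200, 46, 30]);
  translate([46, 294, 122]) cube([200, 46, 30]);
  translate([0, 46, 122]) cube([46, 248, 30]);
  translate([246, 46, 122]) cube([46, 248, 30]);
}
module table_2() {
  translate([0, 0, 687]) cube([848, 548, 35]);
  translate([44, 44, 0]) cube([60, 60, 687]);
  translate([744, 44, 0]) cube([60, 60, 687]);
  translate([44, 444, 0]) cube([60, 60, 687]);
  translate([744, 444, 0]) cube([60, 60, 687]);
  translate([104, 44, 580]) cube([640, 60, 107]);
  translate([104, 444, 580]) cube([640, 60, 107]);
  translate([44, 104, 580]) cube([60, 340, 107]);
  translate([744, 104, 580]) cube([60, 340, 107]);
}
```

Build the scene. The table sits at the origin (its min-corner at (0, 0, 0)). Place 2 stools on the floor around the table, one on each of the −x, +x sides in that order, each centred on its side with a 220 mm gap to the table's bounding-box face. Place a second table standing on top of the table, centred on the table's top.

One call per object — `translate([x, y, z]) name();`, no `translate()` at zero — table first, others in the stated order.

table();
translate([-512, 199, 0]) stool();
translate([1134, 199, 0]) stool();
translate([33, 95, 712]) table_2();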